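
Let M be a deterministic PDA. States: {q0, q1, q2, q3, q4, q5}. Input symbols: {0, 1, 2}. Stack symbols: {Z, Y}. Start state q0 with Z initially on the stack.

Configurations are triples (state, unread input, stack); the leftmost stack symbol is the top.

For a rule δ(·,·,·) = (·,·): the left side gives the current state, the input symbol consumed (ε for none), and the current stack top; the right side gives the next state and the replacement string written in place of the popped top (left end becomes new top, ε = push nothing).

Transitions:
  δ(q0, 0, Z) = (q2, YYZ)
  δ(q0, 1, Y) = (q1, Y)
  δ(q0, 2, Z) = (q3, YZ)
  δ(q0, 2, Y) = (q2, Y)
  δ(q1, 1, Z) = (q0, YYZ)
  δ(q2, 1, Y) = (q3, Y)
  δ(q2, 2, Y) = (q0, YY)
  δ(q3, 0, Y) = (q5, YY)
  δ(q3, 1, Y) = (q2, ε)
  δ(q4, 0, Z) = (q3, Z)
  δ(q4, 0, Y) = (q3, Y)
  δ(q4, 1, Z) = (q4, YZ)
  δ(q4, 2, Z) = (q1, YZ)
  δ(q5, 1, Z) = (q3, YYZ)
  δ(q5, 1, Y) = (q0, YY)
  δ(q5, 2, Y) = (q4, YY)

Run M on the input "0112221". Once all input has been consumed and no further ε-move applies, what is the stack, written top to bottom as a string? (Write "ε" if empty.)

(q0, 0112221, Z)
  read 0, top Z: go to q2, push YYZ → (q2, 112221, YYZ)
  read 1, top Y: go to q3, push Y → (q3, 12221, YYZ)
  read 1, top Y: go to q2, push ε → (q2, 2221, YZ)
  read 2, top Y: go to q0, push YY → (q0, 221, YYZ)
  read 2, top Y: go to q2, push Y → (q2, 21, YYZ)
  read 2, top Y: go to q0, push YY → (q0, 1, YYYZ)
  read 1, top Y: go to q1, push Y → (q1, ε, YYYZ)
All input consumed in state q1 with stack YYYZ.

YYYZ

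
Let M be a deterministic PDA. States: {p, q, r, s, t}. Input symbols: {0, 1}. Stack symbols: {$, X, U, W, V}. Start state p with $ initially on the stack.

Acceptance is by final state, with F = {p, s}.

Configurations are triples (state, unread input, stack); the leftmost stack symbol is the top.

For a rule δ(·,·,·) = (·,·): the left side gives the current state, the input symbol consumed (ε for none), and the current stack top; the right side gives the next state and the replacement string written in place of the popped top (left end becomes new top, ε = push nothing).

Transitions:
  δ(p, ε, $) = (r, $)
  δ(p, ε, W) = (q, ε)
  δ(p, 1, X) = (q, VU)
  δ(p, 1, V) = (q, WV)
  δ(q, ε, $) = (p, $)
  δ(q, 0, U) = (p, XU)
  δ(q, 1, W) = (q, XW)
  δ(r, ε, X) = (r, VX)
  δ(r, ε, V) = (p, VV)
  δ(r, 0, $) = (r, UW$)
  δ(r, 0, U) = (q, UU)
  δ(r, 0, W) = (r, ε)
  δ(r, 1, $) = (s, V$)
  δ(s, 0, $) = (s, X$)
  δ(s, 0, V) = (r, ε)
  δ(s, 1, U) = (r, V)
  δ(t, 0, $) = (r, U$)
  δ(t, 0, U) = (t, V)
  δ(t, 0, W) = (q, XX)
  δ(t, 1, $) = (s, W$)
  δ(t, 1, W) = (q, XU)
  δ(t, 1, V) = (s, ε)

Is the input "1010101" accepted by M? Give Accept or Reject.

Accept

(p, 1010101, $)
  ε-move, top $: go to r, push $ → (r, 1010101, $)
  read 1, top $: go to s, push V$ → (s, 010101, V$)
  read 0, top V: go to r, push ε → (r, 10101, $)
  read 1, top $: go to s, push V$ → (s, 0101, V$)
  read 0, top V: go to r, push ε → (r, 101, $)
  read 1, top $: go to s, push V$ → (s, 01, V$)
  read 0, top V: go to r, push ε → (r, 1, $)
  read 1, top $: go to s, push V$ → (s, ε, V$)
All input consumed; state s ∈ F.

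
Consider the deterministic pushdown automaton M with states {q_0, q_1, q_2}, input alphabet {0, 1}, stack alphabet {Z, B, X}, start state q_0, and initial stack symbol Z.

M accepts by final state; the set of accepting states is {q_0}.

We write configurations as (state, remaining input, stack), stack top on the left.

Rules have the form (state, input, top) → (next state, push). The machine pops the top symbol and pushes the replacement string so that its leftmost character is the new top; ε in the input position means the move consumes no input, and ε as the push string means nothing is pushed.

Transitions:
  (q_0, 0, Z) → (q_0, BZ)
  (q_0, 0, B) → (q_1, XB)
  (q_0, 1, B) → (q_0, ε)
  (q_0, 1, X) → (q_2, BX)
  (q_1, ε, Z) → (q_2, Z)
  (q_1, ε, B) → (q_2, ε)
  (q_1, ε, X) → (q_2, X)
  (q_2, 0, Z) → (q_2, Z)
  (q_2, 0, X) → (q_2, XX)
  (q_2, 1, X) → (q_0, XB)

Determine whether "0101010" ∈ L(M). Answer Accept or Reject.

(q_0, 0101010, Z)
  read 0, top Z: go to q_0, push BZ → (q_0, 101010, BZ)
  read 1, top B: go to q_0, push ε → (q_0, 01010, Z)
  read 0, top Z: go to q_0, push BZ → (q_0, 1010, BZ)
  read 1, top B: go to q_0, push ε → (q_0, 010, Z)
  read 0, top Z: go to q_0, push BZ → (q_0, 10, BZ)
  read 1, top B: go to q_0, push ε → (q_0, 0, Z)
  read 0, top Z: go to q_0, push BZ → (q_0, ε, BZ)
All input consumed; state q_0 ∈ F.

Accept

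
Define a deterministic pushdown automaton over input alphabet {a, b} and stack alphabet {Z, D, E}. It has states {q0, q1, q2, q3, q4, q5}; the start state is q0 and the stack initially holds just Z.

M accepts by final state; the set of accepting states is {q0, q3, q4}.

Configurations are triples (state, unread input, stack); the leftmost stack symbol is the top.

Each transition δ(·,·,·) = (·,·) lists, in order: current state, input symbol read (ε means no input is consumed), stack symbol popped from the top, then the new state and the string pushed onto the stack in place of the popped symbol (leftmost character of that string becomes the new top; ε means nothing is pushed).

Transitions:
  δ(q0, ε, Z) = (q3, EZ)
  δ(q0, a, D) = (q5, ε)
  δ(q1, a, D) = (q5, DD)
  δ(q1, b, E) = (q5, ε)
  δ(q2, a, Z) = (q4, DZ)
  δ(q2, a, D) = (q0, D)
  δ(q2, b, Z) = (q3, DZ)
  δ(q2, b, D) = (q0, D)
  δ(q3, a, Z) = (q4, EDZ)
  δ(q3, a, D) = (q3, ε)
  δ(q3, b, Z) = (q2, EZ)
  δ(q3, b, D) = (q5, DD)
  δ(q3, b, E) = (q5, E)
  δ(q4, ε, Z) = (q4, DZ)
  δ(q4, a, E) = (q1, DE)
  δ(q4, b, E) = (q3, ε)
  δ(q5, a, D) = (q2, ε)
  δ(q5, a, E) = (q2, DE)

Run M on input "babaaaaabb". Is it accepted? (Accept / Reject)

(q0, babaaaaabb, Z) ⊢ (q3, babaaaaabb, EZ) ⊢ (q5, abaaaaabb, EZ) ⊢ (q2, baaaaabb, DEZ) ⊢ (q0, aaaaabb, DEZ) ⊢ (q5, aaaabb, EZ) ⊢ (q2, aaabb, DEZ) ⊢ (q0, aabb, DEZ) ⊢ (q5, abb, EZ) ⊢ (q2, bb, DEZ) ⊢ (q0, b, DEZ)
No transition applies at (q0, b, DEZ); input not fully consumed.

Reject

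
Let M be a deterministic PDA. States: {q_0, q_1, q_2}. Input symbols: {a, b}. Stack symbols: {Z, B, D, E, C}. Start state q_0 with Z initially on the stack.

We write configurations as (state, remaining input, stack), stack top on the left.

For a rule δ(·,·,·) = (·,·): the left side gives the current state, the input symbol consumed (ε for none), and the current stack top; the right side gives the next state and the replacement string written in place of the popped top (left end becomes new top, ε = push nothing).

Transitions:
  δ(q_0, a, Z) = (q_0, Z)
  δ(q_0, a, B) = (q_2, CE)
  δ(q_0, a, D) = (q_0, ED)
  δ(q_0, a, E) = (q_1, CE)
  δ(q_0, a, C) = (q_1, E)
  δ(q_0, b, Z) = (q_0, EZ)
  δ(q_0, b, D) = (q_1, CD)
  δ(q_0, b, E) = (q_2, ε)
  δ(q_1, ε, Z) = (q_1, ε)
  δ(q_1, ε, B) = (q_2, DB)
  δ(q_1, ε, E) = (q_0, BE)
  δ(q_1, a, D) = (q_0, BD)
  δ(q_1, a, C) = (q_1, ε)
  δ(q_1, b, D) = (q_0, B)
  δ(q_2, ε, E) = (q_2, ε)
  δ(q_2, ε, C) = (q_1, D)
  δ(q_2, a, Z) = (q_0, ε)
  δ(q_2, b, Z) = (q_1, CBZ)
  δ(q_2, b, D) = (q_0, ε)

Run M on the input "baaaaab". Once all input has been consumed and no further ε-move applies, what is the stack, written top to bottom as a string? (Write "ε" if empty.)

(q_0, baaaaab, Z)
  read b, top Z: go to q_0, push EZ → (q_0, aaaaab, EZ)
  read a, top E: go to q_1, push CE → (q_1, aaaab, CEZ)
  read a, top C: go to q_1, push ε → (q_1, aaab, EZ)
  ε-move, top E: go to q_0, push BE → (q_0, aaab, BEZ)
  read a, top B: go to q_2, push CE → (q_2, aab, CEEZ)
  ε-move, top C: go to q_1, push D → (q_1, aab, DEEZ)
  read a, top D: go to q_0, push BD → (q_0, ab, BDEEZ)
  read a, top B: go to q_2, push CE → (q_2, b, CEDEEZ)
  ε-move, top C: go to q_1, push D → (q_1, b, DEDEEZ)
  read b, top D: go to q_0, push B → (q_0, ε, BEDEEZ)
All input consumed in state q_0 with stack BEDEEZ.

BEDEEZ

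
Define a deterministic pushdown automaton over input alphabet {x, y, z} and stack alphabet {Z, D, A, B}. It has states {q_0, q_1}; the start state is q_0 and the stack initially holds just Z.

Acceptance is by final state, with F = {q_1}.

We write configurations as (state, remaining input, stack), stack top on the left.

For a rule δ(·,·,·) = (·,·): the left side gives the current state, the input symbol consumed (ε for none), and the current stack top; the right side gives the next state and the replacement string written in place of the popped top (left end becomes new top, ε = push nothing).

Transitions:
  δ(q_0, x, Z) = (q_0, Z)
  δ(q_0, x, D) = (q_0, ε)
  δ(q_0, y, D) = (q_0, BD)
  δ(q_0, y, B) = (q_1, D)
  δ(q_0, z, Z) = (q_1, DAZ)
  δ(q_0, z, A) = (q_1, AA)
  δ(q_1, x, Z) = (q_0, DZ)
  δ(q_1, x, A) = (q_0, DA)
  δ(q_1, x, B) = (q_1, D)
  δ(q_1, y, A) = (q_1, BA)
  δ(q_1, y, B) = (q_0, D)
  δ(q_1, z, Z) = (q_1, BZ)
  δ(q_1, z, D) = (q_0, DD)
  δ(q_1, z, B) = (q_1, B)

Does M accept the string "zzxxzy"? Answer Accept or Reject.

Accept

(q_0, zzxxzy, Z)
  read z, top Z: go to q_1, push DAZ → (q_1, zxxzy, DAZ)
  read z, top D: go to q_0, push DD → (q_0, xxzy, DDAZ)
  read x, top D: go to q_0, push ε → (q_0, xzy, DAZ)
  read x, top D: go to q_0, push ε → (q_0, zy, AZ)
  read z, top A: go to q_1, push AA → (q_1, y, AAZ)
  read y, top A: go to q_1, push BA → (q_1, ε, BAAZ)
All input consumed; state q_1 ∈ F.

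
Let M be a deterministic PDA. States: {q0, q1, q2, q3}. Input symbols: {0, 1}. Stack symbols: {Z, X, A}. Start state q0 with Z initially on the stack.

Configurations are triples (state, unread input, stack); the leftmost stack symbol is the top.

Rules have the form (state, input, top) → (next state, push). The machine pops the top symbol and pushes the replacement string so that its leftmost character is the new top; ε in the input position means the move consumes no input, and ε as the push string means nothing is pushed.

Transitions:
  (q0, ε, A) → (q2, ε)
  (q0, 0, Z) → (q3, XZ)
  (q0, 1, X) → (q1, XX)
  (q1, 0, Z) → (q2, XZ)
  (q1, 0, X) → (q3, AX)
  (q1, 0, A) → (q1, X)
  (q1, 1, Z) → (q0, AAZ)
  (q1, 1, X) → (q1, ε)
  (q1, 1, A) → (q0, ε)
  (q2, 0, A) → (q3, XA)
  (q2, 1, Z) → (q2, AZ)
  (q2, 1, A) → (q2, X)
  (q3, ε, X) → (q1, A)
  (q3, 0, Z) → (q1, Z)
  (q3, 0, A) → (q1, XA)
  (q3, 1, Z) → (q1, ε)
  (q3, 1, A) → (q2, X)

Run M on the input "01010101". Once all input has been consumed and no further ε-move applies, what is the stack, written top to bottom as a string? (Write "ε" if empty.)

(q0, 01010101, Z)
  read 0, top Z: go to q3, push XZ → (q3, 1010101, XZ)
  ε-move, top X: go to q1, push A → (q1, 1010101, AZ)
  read 1, top A: go to q0, push ε → (q0, 010101, Z)
  read 0, top Z: go to q3, push XZ → (q3, 10101, XZ)
  ε-move, top X: go to q1, push A → (q1, 10101, AZ)
  read 1, top A: go to q0, push ε → (q0, 0101, Z)
  read 0, top Z: go to q3, push XZ → (q3, 101, XZ)
  ε-move, top X: go to q1, push A → (q1, 101, AZ)
  read 1, top A: go to q0, push ε → (q0, 01, Z)
  read 0, top Z: go to q3, push XZ → (q3, 1, XZ)
  ε-move, top X: go to q1, push A → (q1, 1, AZ)
  read 1, top A: go to q0, push ε → (q0, ε, Z)
All input consumed in state q0 with stack Z.

Z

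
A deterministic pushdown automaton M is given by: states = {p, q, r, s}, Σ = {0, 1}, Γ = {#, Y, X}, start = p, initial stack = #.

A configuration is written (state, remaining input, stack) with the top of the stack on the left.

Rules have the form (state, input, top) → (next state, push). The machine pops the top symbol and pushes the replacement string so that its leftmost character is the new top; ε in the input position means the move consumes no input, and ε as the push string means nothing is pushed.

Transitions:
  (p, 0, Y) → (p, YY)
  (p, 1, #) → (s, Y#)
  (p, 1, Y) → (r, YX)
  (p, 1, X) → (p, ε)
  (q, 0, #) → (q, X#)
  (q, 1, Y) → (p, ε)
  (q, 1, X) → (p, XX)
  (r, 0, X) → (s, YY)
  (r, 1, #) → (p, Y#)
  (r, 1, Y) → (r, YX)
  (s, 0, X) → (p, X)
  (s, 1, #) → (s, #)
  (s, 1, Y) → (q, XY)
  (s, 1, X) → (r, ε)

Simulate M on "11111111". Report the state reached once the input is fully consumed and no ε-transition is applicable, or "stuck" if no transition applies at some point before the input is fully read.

r

(p, 11111111, #)
  read 1, top #: go to s, push Y# → (s, 1111111, Y#)
  read 1, top Y: go to q, push XY → (q, 111111, XY#)
  read 1, top X: go to p, push XX → (p, 11111, XXY#)
  read 1, top X: go to p, push ε → (p, 1111, XY#)
  read 1, top X: go to p, push ε → (p, 111, Y#)
  read 1, top Y: go to r, push YX → (r, 11, YX#)
  read 1, top Y: go to r, push YX → (r, 1, YXX#)
  read 1, top Y: go to r, push YX → (r, ε, YXXX#)
All input consumed; M is in state r.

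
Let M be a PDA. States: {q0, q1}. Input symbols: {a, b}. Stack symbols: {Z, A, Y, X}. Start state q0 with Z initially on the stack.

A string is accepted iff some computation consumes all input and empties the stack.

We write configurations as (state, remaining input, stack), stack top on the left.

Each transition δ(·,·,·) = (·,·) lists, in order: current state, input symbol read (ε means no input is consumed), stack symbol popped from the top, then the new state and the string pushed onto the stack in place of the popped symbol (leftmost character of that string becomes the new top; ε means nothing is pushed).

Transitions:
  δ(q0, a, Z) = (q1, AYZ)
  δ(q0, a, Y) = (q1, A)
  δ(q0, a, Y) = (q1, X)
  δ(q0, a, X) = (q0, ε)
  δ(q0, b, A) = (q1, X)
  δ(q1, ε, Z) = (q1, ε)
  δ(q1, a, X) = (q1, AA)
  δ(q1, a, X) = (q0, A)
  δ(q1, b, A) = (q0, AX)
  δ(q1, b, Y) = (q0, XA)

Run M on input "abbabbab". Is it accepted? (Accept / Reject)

Reject

No computation consumes all input and empties the stack.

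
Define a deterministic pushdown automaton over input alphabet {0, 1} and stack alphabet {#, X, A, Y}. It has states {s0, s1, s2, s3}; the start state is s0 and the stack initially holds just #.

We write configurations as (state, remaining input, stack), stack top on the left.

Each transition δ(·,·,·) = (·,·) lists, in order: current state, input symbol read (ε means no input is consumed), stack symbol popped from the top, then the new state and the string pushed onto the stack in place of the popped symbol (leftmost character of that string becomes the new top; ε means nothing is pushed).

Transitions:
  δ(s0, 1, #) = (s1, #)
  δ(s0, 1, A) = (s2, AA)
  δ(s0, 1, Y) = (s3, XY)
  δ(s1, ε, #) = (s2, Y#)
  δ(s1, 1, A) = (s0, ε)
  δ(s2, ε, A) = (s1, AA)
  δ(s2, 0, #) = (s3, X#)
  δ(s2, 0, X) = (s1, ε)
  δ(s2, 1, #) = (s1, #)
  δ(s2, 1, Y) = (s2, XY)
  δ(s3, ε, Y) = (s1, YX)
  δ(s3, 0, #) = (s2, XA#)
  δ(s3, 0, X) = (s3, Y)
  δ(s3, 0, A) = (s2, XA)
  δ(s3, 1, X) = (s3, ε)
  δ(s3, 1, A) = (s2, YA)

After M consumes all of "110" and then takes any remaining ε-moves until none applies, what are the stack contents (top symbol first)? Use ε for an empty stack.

(s0, 110, #)
  read 1, top #: go to s1, push # → (s1, 10, #)
  ε-move, top #: go to s2, push Y# → (s2, 10, Y#)
  read 1, top Y: go to s2, push XY → (s2, 0, XY#)
  read 0, top X: go to s1, push ε → (s1, ε, Y#)
All input consumed in state s1 with stack Y#.

Y#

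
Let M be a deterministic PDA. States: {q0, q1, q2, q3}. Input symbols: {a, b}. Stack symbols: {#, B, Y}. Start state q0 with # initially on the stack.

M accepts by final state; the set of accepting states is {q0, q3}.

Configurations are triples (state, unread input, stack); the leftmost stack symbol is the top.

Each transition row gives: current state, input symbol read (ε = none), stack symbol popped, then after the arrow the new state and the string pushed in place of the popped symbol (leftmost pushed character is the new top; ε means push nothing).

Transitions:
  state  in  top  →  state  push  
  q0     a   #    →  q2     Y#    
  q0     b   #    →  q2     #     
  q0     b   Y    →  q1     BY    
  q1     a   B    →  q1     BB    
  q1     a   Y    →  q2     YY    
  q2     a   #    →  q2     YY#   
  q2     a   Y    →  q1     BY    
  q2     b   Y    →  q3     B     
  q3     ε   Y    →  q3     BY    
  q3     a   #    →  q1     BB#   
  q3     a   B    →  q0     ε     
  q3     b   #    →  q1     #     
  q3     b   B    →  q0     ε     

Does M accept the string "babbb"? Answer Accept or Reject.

(q0, babbb, #) ⊢ (q2, abbb, #) ⊢ (q2, bbb, YY#) ⊢ (q3, bb, BY#) ⊢ (q0, b, Y#) ⊢ (q1, ε, BY#)
All input consumed; state q1 ∉ F and no further ε-move applies.

Reject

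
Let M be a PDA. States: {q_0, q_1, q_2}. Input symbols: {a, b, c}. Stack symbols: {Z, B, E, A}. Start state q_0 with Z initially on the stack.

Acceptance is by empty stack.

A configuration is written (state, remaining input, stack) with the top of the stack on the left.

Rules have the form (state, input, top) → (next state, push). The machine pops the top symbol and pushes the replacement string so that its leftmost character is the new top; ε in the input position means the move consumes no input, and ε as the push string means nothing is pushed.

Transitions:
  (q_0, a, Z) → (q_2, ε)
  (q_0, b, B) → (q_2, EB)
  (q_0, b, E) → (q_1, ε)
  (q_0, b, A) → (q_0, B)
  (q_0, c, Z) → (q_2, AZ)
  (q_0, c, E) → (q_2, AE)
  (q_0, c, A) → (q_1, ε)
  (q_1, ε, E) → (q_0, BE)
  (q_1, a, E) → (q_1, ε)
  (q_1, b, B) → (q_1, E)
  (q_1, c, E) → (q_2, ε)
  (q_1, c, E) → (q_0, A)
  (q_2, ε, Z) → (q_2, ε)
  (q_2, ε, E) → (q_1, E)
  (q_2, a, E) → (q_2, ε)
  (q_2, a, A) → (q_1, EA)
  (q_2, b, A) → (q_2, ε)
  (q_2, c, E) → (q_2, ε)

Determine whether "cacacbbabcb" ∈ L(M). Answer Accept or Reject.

One accepting computation: (q_0, cacacbbabcb, Z) ⊢ (q_2, acacbbabcb, AZ) ⊢ (q_1, cacbbabcb, EAZ) ⊢ (q_2, acbbabcb, AZ) ⊢ (q_1, cbbabcb, EAZ) ⊢ (q_0, bbabcb, AAZ) ⊢ (q_0, babcb, BAZ) ⊢ (q_2, abcb, EBAZ) ⊢ (q_1, abcb, EBAZ) ⊢ (q_1, bcb, BAZ) ⊢ (q_1, cb, EAZ) ⊢ (q_2, b, AZ) ⊢ (q_2, ε, Z) ⊢ (q_2, ε, ε)
All input consumed and the stack is empty.

Accept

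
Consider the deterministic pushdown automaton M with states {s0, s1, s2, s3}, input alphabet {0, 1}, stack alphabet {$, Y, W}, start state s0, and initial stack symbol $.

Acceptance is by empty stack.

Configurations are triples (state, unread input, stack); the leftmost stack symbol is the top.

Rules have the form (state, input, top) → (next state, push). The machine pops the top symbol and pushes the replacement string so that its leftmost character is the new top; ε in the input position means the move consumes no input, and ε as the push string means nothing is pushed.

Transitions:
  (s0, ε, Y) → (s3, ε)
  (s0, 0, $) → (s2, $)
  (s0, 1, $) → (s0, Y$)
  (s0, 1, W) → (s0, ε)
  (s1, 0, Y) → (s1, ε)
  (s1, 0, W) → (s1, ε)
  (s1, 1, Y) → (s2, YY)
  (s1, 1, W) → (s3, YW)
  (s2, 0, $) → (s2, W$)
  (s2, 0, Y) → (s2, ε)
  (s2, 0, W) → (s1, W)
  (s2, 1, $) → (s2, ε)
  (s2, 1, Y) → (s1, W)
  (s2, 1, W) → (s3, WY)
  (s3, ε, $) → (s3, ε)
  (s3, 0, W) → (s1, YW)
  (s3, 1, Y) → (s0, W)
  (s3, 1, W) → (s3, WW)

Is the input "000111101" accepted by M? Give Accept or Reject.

(s0, 000111101, $) ⊢ (s2, 00111101, $) ⊢ (s2, 0111101, W$) ⊢ (s1, 111101, W$) ⊢ (s3, 11101, YW$) ⊢ (s0, 1101, WW$) ⊢ (s0, 101, W$) ⊢ (s0, 01, $) ⊢ (s2, 1, $) ⊢ (s2, ε, ε)
All input consumed and the stack is empty.

Accept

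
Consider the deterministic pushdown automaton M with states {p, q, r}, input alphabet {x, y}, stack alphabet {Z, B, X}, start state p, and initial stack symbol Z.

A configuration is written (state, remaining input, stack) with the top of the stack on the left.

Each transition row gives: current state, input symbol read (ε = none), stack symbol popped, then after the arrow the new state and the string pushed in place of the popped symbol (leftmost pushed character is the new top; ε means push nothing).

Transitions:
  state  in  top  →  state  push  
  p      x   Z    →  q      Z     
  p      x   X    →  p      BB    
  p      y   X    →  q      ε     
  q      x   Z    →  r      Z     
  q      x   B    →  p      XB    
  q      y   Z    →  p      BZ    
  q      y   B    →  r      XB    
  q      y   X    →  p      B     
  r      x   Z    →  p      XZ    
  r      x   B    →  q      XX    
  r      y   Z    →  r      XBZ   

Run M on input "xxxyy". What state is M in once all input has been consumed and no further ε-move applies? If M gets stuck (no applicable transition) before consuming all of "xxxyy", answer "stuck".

(p, xxxyy, Z) ⊢ (q, xxyy, Z) ⊢ (r, xyy, Z) ⊢ (p, yy, XZ) ⊢ (q, y, Z) ⊢ (p, ε, BZ)
All input consumed; M is in state p.

p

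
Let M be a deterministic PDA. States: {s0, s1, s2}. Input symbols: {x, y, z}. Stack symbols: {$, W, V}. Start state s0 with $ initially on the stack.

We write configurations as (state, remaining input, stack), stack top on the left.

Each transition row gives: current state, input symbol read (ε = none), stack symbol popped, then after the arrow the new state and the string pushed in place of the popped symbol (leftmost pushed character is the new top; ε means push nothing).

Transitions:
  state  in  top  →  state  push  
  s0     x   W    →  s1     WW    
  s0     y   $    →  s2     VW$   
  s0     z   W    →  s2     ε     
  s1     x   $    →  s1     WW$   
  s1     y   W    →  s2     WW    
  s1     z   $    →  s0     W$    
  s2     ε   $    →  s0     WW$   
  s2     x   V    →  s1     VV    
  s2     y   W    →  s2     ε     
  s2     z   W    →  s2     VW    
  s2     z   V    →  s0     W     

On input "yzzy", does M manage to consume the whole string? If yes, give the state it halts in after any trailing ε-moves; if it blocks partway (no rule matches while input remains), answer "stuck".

s0

(s0, yzzy, $)
  read y, top $: go to s2, push VW$ → (s2, zzy, VW$)
  read z, top V: go to s0, push W → (s0, zy, WW$)
  read z, top W: go to s2, push ε → (s2, y, W$)
  read y, top W: go to s2, push ε → (s2, ε, $)
  ε-move, top $: go to s0, push WW$ → (s0, ε, WW$)
All input consumed; M is in state s0.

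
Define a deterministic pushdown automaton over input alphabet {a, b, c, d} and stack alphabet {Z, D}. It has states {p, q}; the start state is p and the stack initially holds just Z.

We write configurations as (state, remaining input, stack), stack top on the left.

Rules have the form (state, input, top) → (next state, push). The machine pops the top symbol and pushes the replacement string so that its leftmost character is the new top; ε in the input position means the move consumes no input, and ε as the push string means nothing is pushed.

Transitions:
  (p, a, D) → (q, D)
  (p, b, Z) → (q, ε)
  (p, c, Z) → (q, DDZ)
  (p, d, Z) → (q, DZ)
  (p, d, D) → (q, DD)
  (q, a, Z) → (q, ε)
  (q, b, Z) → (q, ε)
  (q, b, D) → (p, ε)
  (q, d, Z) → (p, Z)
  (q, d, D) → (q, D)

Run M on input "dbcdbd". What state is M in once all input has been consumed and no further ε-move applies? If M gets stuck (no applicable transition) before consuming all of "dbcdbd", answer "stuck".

q

(p, dbcdbd, Z)
  read d, top Z: go to q, push DZ → (q, bcdbd, DZ)
  read b, top D: go to p, push ε → (p, cdbd, Z)
  read c, top Z: go to q, push DDZ → (q, dbd, DDZ)
  read d, top D: go to q, push D → (q, bd, DDZ)
  read b, top D: go to p, push ε → (p, d, DZ)
  read d, top D: go to q, push DD → (q, ε, DDZ)
All input consumed; M is in state q.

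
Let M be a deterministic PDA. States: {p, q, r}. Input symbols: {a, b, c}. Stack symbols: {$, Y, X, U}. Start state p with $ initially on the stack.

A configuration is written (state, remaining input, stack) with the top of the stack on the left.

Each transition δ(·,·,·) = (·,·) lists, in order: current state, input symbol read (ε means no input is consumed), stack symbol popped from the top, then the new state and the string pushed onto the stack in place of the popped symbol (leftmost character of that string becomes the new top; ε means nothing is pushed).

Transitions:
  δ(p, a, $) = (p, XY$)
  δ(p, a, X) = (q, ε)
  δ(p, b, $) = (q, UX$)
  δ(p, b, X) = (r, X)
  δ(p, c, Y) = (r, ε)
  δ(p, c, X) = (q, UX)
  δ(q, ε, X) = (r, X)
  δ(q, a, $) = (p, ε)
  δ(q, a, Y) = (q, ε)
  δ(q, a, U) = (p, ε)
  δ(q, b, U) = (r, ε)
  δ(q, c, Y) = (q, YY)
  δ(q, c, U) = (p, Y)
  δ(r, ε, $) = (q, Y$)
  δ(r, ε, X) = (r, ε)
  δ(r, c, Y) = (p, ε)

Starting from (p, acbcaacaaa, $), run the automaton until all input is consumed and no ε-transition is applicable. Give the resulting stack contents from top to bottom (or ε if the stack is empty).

(p, acbcaacaaa, $)
  read a, top $: go to p, push XY$ → (p, cbcaacaaa, XY$)
  read c, top X: go to q, push UX → (q, bcaacaaa, UXY$)
  read b, top U: go to r, push ε → (r, caacaaa, XY$)
  ε-move, top X: go to r, push ε → (r, caacaaa, Y$)
  read c, top Y: go to p, push ε → (p, aacaaa, $)
  read a, top $: go to p, push XY$ → (p, acaaa, XY$)
  read a, top X: go to q, push ε → (q, caaa, Y$)
  read c, top Y: go to q, push YY → (q, aaa, YY$)
  read a, top Y: go to q, push ε → (q, aa, Y$)
  read a, top Y: go to q, push ε → (q, a, $)
  read a, top $: go to p, push ε → (p, ε, ε)
All input consumed in state p with stack ε.

ε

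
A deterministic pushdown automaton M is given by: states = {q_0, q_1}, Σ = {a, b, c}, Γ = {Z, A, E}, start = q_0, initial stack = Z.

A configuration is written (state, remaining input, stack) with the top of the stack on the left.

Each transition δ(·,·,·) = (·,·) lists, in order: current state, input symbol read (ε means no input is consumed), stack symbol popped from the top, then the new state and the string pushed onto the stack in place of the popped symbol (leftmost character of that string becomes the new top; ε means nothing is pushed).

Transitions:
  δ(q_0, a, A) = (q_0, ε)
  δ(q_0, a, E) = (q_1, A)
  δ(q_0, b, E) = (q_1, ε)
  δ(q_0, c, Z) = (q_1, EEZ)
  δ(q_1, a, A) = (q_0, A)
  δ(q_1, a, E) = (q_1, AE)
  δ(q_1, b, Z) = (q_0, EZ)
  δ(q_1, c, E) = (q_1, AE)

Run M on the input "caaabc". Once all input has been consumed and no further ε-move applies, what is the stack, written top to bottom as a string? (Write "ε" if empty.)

AEZ

(q_0, caaabc, Z)
  read c, top Z: go to q_1, push EEZ → (q_1, aaabc, EEZ)
  read a, top E: go to q_1, push AE → (q_1, aabc, AEEZ)
  read a, top A: go to q_0, push A → (q_0, abc, AEEZ)
  read a, top A: go to q_0, push ε → (q_0, bc, EEZ)
  read b, top E: go to q_1, push ε → (q_1, c, EZ)
  read c, top E: go to q_1, push AE → (q_1, ε, AEZ)
All input consumed in state q_1 with stack AEZ.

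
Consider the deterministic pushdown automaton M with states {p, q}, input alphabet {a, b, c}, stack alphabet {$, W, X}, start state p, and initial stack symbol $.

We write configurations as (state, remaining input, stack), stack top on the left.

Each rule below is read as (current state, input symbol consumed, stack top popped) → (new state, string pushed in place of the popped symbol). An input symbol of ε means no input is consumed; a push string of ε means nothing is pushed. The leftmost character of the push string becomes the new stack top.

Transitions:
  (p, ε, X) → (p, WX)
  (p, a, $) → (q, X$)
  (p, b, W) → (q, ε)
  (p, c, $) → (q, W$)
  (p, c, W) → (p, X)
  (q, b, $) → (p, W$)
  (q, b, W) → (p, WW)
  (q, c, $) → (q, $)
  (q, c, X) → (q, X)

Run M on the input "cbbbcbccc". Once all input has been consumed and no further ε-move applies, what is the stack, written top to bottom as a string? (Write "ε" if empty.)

(p, cbbbcbccc, $) ⊢ (q, bbbcbccc, W$) ⊢ (p, bbcbccc, WW$) ⊢ (q, bcbccc, W$) ⊢ (p, cbccc, WW$) ⊢ (p, bccc, XW$) ⊢ (p, bccc, WXW$) ⊢ (q, ccc, XW$) ⊢ (q, cc, XW$) ⊢ (q, c, XW$) ⊢ (q, ε, XW$)
All input consumed in state q with stack XW$.

XW$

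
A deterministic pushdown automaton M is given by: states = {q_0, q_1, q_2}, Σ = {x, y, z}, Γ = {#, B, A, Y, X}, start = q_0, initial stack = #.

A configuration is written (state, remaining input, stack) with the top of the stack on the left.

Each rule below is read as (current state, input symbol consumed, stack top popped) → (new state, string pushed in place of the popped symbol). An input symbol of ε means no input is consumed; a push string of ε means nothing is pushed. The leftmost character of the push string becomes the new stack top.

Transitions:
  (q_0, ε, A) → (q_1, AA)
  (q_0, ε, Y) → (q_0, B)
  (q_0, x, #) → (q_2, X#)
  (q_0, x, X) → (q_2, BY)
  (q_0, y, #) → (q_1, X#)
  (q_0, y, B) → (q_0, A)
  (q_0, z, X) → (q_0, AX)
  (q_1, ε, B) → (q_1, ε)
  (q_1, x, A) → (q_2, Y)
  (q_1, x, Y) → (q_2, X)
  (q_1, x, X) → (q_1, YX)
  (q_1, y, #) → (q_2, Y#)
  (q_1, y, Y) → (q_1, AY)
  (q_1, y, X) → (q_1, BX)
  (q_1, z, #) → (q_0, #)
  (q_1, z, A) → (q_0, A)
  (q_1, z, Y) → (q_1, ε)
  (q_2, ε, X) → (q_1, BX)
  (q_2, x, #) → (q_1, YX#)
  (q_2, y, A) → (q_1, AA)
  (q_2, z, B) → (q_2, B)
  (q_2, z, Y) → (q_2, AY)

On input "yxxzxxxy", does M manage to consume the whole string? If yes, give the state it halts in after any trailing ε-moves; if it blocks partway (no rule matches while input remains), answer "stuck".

(q_0, yxxzxxxy, #)
  read y, top #: go to q_1, push X# → (q_1, xxzxxxy, X#)
  read x, top X: go to q_1, push YX → (q_1, xzxxxy, YX#)
  read x, top Y: go to q_2, push X → (q_2, zxxxy, XX#)
  ε-move, top X: go to q_1, push BX → (q_1, zxxxy, BXX#)
  ε-move, top B: go to q_1, push ε → (q_1, zxxxy, XX#)
No transition for (q_1, z, top X); M blocks with input zxxxy remaining.

stuck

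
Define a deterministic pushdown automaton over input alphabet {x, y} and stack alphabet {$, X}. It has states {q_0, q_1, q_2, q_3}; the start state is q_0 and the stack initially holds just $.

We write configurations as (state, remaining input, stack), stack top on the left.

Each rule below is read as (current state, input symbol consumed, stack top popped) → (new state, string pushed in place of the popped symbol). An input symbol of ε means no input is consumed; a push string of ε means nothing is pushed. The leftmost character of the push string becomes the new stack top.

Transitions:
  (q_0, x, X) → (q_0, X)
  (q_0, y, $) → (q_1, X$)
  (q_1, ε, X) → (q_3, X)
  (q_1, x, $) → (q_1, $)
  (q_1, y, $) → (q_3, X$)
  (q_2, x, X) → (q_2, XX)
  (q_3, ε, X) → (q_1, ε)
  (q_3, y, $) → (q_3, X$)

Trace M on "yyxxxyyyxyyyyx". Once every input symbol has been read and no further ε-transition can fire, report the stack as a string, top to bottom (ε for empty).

$

(q_0, yyxxxyyyxyyyyx, $)
  read y, top $: go to q_1, push X$ → (q_1, yxxxyyyxyyyyx, X$)
  ε-move, top X: go to q_3, push X → (q_3, yxxxyyyxyyyyx, X$)
  ε-move, top X: go to q_1, push ε → (q_1, yxxxyyyxyyyyx, $)
  read y, top $: go to q_3, push X$ → (q_3, xxxyyyxyyyyx, X$)
  ε-move, top X: go to q_1, push ε → (q_1, xxxyyyxyyyyx, $)
  read x, top $: go to q_1, push $ → (q_1, xxyyyxyyyyx, $)
  read x, top $: go to q_1, push $ → (q_1, xyyyxyyyyx, $)
  read x, top $: go to q_1, push $ → (q_1, yyyxyyyyx, $)
  read y, top $: go to q_3, push X$ → (q_3, yyxyyyyx, X$)
  ε-move, top X: go to q_1, push ε → (q_1, yyxyyyyx, $)
  read y, top $: go to q_3, push X$ → (q_3, yxyyyyx, X$)
  ε-move, top X: go to q_1, push ε → (q_1, yxyyyyx, $)
  read y, top $: go to q_3, push X$ → (q_3, xyyyyx, X$)
  ε-move, top X: go to q_1, push ε → (q_1, xyyyyx, $)
  read x, top $: go to q_1, push $ → (q_1, yyyyx, $)
  read y, top $: go to q_3, push X$ → (q_3, yyyx, X$)
  ε-move, top X: go to q_1, push ε → (q_1, yyyx, $)
  read y, top $: go to q_3, push X$ → (q_3, yyx, X$)
  ε-move, top X: go to q_1, push ε → (q_1, yyx, $)
  read y, top $: go to q_3, push X$ → (q_3, yx, X$)
  ε-move, top X: go to q_1, push ε → (q_1, yx, $)
  read y, top $: go to q_3, push X$ → (q_3, x, X$)
  ε-move, top X: go to q_1, push ε → (q_1, x, $)
  read x, top $: go to q_1, push $ → (q_1, ε, $)
All input consumed in state q_1 with stack $.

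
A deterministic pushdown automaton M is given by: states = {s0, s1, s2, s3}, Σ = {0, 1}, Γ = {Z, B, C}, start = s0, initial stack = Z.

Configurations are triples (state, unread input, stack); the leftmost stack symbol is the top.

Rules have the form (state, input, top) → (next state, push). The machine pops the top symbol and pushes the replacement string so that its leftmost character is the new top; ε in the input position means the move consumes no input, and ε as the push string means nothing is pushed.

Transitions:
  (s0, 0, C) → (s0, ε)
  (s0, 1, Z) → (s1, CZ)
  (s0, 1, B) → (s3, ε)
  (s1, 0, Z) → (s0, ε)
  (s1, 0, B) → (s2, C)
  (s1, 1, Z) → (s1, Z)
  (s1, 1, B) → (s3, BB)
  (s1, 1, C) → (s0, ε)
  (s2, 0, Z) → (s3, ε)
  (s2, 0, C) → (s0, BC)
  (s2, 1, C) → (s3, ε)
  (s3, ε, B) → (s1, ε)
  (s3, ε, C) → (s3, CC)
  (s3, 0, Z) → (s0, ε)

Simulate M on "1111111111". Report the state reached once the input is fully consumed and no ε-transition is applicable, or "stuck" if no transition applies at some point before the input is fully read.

s0

(s0, 1111111111, Z)
  read 1, top Z: go to s1, push CZ → (s1, 111111111, CZ)
  read 1, top C: go to s0, push ε → (s0, 11111111, Z)
  read 1, top Z: go to s1, push CZ → (s1, 1111111, CZ)
  read 1, top C: go to s0, push ε → (s0, 111111, Z)
  read 1, top Z: go to s1, push CZ → (s1, 11111, CZ)
  read 1, top C: go to s0, push ε → (s0, 1111, Z)
  read 1, top Z: go to s1, push CZ → (s1, 111, CZ)
  read 1, top C: go to s0, push ε → (s0, 11, Z)
  read 1, top Z: go to s1, push CZ → (s1, 1, CZ)
  read 1, top C: go to s0, push ε → (s0, ε, Z)
All input consumed; M is in state s0.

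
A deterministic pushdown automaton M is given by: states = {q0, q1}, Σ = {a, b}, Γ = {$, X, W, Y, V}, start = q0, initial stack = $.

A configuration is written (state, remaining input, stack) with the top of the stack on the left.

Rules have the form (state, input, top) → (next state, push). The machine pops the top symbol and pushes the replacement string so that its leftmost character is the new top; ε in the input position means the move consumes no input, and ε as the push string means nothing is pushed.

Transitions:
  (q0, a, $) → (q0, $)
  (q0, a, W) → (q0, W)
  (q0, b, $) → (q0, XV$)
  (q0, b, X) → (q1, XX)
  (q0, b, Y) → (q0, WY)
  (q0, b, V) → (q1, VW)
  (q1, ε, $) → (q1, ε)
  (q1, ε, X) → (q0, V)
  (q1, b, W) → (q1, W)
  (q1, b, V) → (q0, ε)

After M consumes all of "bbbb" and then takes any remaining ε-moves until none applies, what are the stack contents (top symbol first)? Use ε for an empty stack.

(q0, bbbb, $)
  read b, top $: go to q0, push XV$ → (q0, bbb, XV$)
  read b, top X: go to q1, push XX → (q1, bb, XXV$)
  ε-move, top X: go to q0, push V → (q0, bb, VXV$)
  read b, top V: go to q1, push VW → (q1, b, VWXV$)
  read b, top V: go to q0, push ε → (q0, ε, WXV$)
All input consumed in state q0 with stack WXV$.

WXV$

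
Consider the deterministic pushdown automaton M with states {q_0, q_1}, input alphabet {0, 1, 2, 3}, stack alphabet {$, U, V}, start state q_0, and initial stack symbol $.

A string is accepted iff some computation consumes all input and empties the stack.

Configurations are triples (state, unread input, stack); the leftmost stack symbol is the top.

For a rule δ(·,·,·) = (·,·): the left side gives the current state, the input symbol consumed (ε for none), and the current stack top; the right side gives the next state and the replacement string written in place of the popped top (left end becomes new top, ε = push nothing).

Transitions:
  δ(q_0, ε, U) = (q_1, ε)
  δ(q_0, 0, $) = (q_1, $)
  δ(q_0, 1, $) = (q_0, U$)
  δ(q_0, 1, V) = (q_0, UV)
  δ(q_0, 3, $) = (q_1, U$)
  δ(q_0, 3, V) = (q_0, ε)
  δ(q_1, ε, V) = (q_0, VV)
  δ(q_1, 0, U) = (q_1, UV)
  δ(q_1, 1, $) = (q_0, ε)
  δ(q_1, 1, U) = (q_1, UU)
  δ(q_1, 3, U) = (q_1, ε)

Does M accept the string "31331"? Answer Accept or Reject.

Accept

(q_0, 31331, $)
  read 3, top $: go to q_1, push U$ → (q_1, 1331, U$)
  read 1, top U: go to q_1, push UU → (q_1, 331, UU$)
  read 3, top U: go to q_1, push ε → (q_1, 31, U$)
  read 3, top U: go to q_1, push ε → (q_1, 1, $)
  read 1, top $: go to q_0, push ε → (q_0, ε, ε)
All input consumed and the stack is empty.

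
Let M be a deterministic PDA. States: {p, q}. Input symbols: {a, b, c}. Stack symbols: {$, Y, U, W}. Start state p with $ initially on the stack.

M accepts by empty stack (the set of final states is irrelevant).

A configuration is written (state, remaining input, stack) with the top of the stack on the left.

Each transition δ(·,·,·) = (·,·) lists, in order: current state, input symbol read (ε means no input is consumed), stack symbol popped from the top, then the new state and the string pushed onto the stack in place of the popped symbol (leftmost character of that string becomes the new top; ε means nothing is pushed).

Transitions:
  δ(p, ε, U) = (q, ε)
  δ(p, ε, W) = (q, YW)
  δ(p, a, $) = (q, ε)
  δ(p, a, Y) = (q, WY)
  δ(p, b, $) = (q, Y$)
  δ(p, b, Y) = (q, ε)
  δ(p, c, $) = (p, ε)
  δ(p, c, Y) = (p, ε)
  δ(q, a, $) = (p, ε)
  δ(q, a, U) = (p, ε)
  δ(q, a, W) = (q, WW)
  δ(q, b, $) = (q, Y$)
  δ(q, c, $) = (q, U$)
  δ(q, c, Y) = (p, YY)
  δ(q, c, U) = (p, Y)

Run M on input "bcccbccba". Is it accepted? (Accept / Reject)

Accept

(p, bcccbccba, $)
  read b, top $: go to q, push Y$ → (q, cccbccba, Y$)
  read c, top Y: go to p, push YY → (p, ccbccba, YY$)
  read c, top Y: go to p, push ε → (p, cbccba, Y$)
  read c, top Y: go to p, push ε → (p, bccba, $)
  read b, top $: go to q, push Y$ → (q, ccba, Y$)
  read c, top Y: go to p, push YY → (p, cba, YY$)
  read c, top Y: go to p, push ε → (p, ba, Y$)
  read b, top Y: go to q, push ε → (q, a, $)
  read a, top $: go to p, push ε → (p, ε, ε)
All input consumed and the stack is empty.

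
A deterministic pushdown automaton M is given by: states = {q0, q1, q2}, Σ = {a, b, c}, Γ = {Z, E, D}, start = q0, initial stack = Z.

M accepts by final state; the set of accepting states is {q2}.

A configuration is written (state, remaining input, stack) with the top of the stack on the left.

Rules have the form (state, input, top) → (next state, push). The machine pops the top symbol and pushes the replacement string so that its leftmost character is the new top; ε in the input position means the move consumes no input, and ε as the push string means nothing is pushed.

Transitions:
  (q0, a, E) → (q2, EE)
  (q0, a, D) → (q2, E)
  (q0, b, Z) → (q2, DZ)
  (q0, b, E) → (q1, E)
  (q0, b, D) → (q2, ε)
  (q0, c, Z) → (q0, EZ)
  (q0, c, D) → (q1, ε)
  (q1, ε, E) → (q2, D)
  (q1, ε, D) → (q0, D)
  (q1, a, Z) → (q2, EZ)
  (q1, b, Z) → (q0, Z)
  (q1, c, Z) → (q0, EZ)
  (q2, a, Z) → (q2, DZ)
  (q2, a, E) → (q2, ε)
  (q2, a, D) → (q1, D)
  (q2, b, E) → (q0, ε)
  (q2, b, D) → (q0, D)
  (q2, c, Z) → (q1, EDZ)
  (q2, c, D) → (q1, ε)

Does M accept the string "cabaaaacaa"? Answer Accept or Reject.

(q0, cabaaaacaa, Z) ⊢ (q0, abaaaacaa, EZ) ⊢ (q2, baaaacaa, EEZ) ⊢ (q0, aaaacaa, EZ) ⊢ (q2, aaacaa, EEZ) ⊢ (q2, aacaa, EZ) ⊢ (q2, acaa, Z) ⊢ (q2, caa, DZ) ⊢ (q1, aa, Z) ⊢ (q2, a, EZ) ⊢ (q2, ε, Z)
All input consumed; state q2 ∈ F.

Accept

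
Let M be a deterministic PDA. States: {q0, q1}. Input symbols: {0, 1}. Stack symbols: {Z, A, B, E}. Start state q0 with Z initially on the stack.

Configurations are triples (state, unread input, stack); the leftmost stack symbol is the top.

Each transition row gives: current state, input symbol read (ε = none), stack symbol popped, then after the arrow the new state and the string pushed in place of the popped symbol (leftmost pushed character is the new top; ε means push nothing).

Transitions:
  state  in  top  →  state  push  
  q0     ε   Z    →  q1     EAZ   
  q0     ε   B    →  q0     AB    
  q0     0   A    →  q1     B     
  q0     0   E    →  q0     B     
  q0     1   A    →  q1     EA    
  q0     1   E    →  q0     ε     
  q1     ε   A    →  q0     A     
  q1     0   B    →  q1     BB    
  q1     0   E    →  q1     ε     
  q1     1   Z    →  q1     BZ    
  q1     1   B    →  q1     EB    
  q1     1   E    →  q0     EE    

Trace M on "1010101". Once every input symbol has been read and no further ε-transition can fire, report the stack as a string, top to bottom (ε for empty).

(q0, 1010101, Z)
  ε-move, top Z: go to q1, push EAZ → (q1, 1010101, EAZ)
  read 1, top E: go to q0, push EE → (q0, 010101, EEAZ)
  read 0, top E: go to q0, push B → (q0, 10101, BEAZ)
  ε-move, top B: go to q0, push AB → (q0, 10101, ABEAZ)
  read 1, top A: go to q1, push EA → (q1, 0101, EABEAZ)
  read 0, top E: go to q1, push ε → (q1, 101, ABEAZ)
  ε-move, top A: go to q0, push A → (q0, 101, ABEAZ)
  read 1, top A: go to q1, push EA → (q1, 01, EABEAZ)
  read 0, top E: go to q1, push ε → (q1, 1, ABEAZ)
  ε-move, top A: go to q0, push A → (q0, 1, ABEAZ)
  read 1, top A: go to q1, push EA → (q1, ε, EABEAZ)
All input consumed in state q1 with stack EABEAZ.

EABEAZ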